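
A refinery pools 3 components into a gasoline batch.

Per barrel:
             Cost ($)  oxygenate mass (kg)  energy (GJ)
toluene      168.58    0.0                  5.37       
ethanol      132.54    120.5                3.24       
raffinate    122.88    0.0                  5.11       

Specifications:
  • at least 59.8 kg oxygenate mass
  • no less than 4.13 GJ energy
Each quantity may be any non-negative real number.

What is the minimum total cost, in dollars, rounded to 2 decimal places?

Let x1 = barrels of toluene, x2 = barrels of ethanol, x3 = barrels of raffinate.
Minimise 168.58x1 + 132.54x2 + 122.88x3 s.t.:
  120.5x2 ≥ 59.8   (oxygenate mass)
  5.37x1 + 3.24x2 + 5.11x3 ≥ 4.13   (energy)
  x1, x2, x3 ≥ 0.
The cheapest feasible vertex uses only ethanol, raffinate; toluene is not used. The oxygenate mass and energy requirements are met with equality.
Solving gives x2 = 0.49627, x3 = 0.49356.
Total cost: 132.54·0.49627 + 122.88·0.49356 = 126.4243.

$126.42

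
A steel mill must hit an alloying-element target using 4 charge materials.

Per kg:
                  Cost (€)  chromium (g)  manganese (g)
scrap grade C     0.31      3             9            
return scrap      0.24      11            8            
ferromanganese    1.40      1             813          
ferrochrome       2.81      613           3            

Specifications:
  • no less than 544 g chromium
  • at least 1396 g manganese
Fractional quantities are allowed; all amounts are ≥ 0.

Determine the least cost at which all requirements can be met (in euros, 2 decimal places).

€4.89

Set it up as a linear program. Let x1 = kg of scrap grade C, x2 = kg of return scrap, x3 = kg of ferromanganese, x4 = kg of ferrochrome.
Minimise 0.31x1 + 0.24x2 + 1.4x3 + 2.81x4 with:
  3x1 + 11x2 + 1x3 + 613x4 ≥ 544   (chromium)
  9x1 + 8x2 + 813x3 + 3x4 ≥ 1396   (manganese)
  x1, x2, x3, x4 ≥ 0.
The optimal basis is {ferromanganese, ferrochrome}; scrap grade C, return scrap drop out. The chromium and manganese requirements are met with equality.
That vertex is x3 = 1.714, x4 = 0.8846.
Objective = 1.4·1.714 + 2.81·0.8846 = 4.8853.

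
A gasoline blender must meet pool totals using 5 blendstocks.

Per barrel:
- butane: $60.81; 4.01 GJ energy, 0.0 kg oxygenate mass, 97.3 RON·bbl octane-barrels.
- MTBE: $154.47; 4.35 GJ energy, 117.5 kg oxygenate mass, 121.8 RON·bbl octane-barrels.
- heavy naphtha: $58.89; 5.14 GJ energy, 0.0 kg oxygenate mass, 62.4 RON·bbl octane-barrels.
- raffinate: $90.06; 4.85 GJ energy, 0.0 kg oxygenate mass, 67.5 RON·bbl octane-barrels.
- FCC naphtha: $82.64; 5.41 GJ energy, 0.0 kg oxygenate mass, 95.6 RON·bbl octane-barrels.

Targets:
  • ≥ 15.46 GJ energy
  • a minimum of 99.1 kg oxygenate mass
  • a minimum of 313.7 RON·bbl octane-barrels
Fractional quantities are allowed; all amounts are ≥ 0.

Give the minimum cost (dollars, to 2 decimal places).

Set it up as a linear program. Let x1 = barrels of butane, x2 = barrels of MTBE, x3 = barrels of heavy naphtha, x4 = barrels of raffinate, x5 = barrels of FCC naphtha.
Minimise 60.81x1 + 154.47x2 + 58.89x3 + 90.06x4 + 82.64x5 subject to:
  4.01x1 + 4.35x2 + 5.14x3 + 4.85x4 + 5.41x5 ≥ 15.46   (energy)
  117.5x2 ≥ 99.1   (oxygenate mass)
  97.3x1 + 121.8x2 + 62.4x3 + 67.5x4 + 95.6x5 ≥ 313.7   (octane-barrels)
  x1, x2, x3, x4, x5 ≥ 0.
At the optimum only butane, MTBE, heavy naphtha are positive (raffinate, FCC naphtha = 0). The energy, oxygenate mass, octane-barrels requirements are met with equality.
Optimal quantities: butane = 1.3951 barrels, MTBE = 0.843404 barrels, heavy naphtha = 1.20561 barrels.
Hence cost = 60.81·1.3951 + 154.47·0.843404 + 58.89·1.20561 = $286.11502.

$286.12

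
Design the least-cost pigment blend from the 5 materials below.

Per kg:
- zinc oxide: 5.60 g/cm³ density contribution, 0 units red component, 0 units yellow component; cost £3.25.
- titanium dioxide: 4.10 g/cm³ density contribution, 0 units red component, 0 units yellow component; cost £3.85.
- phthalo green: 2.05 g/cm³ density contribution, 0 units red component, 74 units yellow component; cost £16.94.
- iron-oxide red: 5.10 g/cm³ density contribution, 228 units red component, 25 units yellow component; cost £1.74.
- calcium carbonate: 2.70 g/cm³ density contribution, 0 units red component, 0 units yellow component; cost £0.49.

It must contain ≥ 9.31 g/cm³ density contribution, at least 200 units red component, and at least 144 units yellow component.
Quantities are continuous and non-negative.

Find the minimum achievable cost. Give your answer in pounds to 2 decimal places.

£10.02

Set it up as a linear program. Let x1 = kg of zinc oxide, x2 = kg of titanium dioxide, x3 = kg of phthalo green, x4 = kg of iron-oxide red, x5 = kg of calcium carbonate.
min 3.25x1 + 3.85x2 + 16.94x3 + 1.74x4 + 0.49x5 subject to:
  5.6x1 + 4.1x2 + 2.05x3 + 5.1x4 + 2.7x5 ≥ 9.31   (density contribution)
  228x4 ≥ 200   (red component)
  74x3 + 25x4 ≥ 144   (yellow component)
  x1, x2, x3, x4, x5 ≥ 0.
At the optimum only iron-oxide red is positive (zinc oxide, titanium dioxide, phthalo green, calcium carbonate = 0). There the yellow component constraint is tight.
Solving gives x4 = 5.76.
Objective = 1.74·5.76 = 10.0224.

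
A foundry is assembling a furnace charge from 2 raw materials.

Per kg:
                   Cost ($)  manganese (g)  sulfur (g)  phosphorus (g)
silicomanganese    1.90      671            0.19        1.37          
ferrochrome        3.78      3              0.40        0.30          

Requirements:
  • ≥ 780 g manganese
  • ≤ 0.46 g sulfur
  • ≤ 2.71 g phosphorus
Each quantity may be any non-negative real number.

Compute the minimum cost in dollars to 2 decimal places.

This is a linear program. Let x1 = kg of silicomanganese, x2 = kg of ferrochrome.
min 1.9x1 + 3.78x2 subject to:
  671x1 + 3x2 ≥ 780   (manganese)
  0.19x1 + 0.4x2 ≤ 0.46   (sulfur)
  1.37x1 + 0.3x2 ≤ 2.71   (phosphorus)
  x1, x2 ≥ 0.
The minimum-cost mix takes nothing from ferrochrome — only silicomanganese. There the manganese constraint is tight.
Optimal quantities: silicomanganese = 1.162 kg.
Cost = 1.9·1.162 = 2.2078.

$2.21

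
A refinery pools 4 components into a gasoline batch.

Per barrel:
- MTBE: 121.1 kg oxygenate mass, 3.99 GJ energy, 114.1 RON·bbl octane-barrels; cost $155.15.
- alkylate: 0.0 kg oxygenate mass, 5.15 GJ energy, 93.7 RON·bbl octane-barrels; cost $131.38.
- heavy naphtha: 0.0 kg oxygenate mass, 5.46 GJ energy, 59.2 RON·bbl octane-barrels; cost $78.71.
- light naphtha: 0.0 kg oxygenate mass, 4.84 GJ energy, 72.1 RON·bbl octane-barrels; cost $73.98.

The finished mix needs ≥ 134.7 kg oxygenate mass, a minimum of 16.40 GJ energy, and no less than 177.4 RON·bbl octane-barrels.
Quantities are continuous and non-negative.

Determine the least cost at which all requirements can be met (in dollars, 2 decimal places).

Set it up as a linear program. Let x1 = barrels of MTBE, x2 = barrels of alkylate, x3 = barrels of heavy naphtha, x4 = barrels of light naphtha.
min 155.15x1 + 131.38x2 + 78.71x3 + 73.98x4 with:
  121.1x1 ≥ 134.7   (oxygenate mass)
  3.99x1 + 5.15x2 + 5.46x3 + 4.84x4 ≥ 16.4   (energy)
  114.1x1 + 93.7x2 + 59.2x3 + 72.1x4 ≥ 177.4   (octane-barrels)
  x1, x2, x3, x4 ≥ 0.
The cheapest feasible vertex uses only MTBE, heavy naphtha; alkylate, light naphtha are not used. Binding constraints: oxygenate mass and energy.
Optimal quantities: MTBE = 1.1123 barrels, heavy naphtha = 2.1908 barrels.
Total cost: 155.15·1.1123 + 78.71·2.1908 = 345.0112.

$345.01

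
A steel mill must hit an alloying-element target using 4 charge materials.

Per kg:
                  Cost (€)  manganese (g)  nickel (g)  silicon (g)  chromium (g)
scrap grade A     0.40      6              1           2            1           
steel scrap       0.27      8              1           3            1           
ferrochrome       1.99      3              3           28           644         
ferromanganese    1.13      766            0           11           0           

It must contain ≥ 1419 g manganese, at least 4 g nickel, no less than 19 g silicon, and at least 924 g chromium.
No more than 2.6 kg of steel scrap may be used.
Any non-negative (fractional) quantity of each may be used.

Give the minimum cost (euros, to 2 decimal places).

Let x1 = kg of scrap grade A, x2 = kg of steel scrap, x3 = kg of ferrochrome, x4 = kg of ferromanganese.
Minimize 0.4x1 + 0.27x2 + 1.99x3 + 1.13x4 s.t.:
  6x1 + 8x2 + 3x3 + 766x4 ≥ 1419   (manganese)
  1x1 + 1x2 + 3x3 ≥ 4   (nickel)
  2x1 + 3x2 + 28x3 + 11x4 ≥ 19   (silicon)
  1x1 + 1x2 + 644x3 ≥ 924   (chromium)
  x2 ≤ 2.6
  x1, x2, x3, x4 ≥ 0.
The optimal basis is {ferrochrome, ferromanganese}; scrap grade A, steel scrap drop out. There the manganese and chromium constraints are tight.
That vertex is x3 = 1.435, x4 = 1.847.
Cost = 1.99·1.435 + 1.13·1.847 = 4.9428.

€4.94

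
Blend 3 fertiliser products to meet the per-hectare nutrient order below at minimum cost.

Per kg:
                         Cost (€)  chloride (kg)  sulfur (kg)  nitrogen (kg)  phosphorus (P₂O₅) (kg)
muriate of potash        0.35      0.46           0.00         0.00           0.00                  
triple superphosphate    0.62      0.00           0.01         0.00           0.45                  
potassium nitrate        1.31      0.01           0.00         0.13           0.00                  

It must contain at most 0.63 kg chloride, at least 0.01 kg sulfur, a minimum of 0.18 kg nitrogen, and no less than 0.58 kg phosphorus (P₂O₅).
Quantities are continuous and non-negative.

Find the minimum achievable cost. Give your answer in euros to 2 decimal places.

€2.61

Let x1 = kg of muriate of potash, x2 = kg of triple superphosphate, x3 = kg of potassium nitrate.
Minimize 0.35x1 + 0.62x2 + 1.31x3 s.t.:
  0.46x1 + 0.01x3 ≤ 0.63   (chloride)
  0.01x2 ≥ 0.01   (sulfur)
  0.13x3 ≥ 0.18   (nitrogen)
  0.45x2 ≥ 0.58   (phosphorus (P₂O₅))
  x1, x2, x3 ≥ 0.
At the optimum only triple superphosphate, potassium nitrate are positive (muriate of potash = 0). The nitrogen and phosphorus (P₂O₅) requirements are met with equality.
So triple superphosphate = 1.289 kg, potassium nitrate = 1.385 kg.
Total cost: 0.62·1.289 + 1.31·1.385 = 2.6135.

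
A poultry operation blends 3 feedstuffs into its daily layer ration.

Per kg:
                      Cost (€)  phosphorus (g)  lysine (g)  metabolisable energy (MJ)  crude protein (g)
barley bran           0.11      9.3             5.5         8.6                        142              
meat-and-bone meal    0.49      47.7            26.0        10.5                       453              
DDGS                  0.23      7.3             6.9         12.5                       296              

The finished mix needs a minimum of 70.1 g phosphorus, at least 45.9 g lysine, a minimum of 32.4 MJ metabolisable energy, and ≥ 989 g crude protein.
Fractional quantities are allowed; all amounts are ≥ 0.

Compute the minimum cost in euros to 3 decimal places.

€0.891

Set it up as a linear program. Let x1 = kg of barley bran, x2 = kg of meat-and-bone meal, x3 = kg of DDGS.
Minimize 0.11x1 + 0.49x2 + 0.23x3 s.t.:
  9.3x1 + 47.7x2 + 7.3x3 ≥ 70.1   (phosphorus)
  5.5x1 + 26x2 + 6.9x3 ≥ 45.9   (lysine)
  8.6x1 + 10.5x2 + 12.5x3 ≥ 32.4   (metabolisable energy)
  142x1 + 453x2 + 296x3 ≥ 989   (crude protein)
  x1, x2, x3 ≥ 0.
At the optimum only barley bran, meat-and-bone meal are positive (DDGS = 0). The lysine and crude protein requirements are met with equality.
Optimal quantities: barley bran = 4.099 kg, meat-and-bone meal = 0.8982 kg.
Objective = 0.11·4.099 + 0.49·0.8982 = 0.89101.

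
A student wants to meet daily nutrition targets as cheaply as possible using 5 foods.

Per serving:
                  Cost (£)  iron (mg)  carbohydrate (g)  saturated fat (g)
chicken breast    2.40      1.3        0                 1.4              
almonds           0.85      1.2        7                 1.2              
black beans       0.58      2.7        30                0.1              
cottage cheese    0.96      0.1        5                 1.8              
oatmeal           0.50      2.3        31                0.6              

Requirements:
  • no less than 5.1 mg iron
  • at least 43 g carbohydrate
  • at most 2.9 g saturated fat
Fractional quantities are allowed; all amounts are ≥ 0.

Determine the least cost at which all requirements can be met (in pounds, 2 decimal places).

£1.10

Let x1 = servings of chicken breast, x2 = servings of almonds, x3 = servings of black beans, x4 = servings of cottage cheese, x5 = servings of oatmeal.
min 2.4x1 + 0.85x2 + 0.58x3 + 0.96x4 + 0.5x5 subject to:
  1.3x1 + 1.2x2 + 2.7x3 + 0.1x4 + 2.3x5 ≥ 5.1   (iron)
  7x2 + 30x3 + 5x4 + 31x5 ≥ 43   (carbohydrate)
  1.4x1 + 1.2x2 + 0.1x3 + 1.8x4 + 0.6x5 ≤ 2.9   (saturated fat)
  x1, x2, x3, x4, x5 ≥ 0.
The minimum-cost mix takes nothing from chicken breast, almonds, cottage cheese, oatmeal — only black beans. Binding constraint: iron.
That vertex is x3 = 1.889.
Cost = 0.58·1.889 = 1.0956.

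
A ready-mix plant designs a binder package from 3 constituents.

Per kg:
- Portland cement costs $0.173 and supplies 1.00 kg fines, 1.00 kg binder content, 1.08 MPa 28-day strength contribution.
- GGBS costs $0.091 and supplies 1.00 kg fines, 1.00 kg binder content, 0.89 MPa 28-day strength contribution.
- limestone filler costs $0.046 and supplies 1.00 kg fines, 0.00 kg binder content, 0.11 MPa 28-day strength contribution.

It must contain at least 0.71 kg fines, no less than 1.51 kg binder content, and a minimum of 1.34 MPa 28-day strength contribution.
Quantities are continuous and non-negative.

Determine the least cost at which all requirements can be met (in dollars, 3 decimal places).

Let x1 = kg of Portland cement, x2 = kg of GGBS, x3 = kg of limestone filler.
Minimize 0.173x1 + 0.091x2 + 0.046x3 s.t.:
  1x1 + 1x2 + 1x3 ≥ 0.71   (fines)
  1x1 + 1x2 ≥ 1.51   (binder content)
  1.08x1 + 0.89x2 + 0.11x3 ≥ 1.34   (28-day strength contribution)
  x1, x2, x3 ≥ 0.
The cheapest feasible vertex uses only GGBS; Portland cement, limestone filler are not used. There the binder content constraint is tight.
So GGBS = 1.51 kg.
Objective = 0.091·1.51 = 0.13741.

$0.137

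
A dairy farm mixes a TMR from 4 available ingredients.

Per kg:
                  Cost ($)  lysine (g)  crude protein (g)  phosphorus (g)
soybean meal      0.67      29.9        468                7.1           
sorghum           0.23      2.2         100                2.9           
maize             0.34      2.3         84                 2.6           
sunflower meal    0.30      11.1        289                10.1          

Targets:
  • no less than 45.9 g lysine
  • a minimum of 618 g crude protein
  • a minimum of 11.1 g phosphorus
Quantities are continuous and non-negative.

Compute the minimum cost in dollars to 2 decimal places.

Treat it as an LP. Let x1 = kg of soybean meal, x2 = kg of sorghum, x3 = kg of maize, x4 = kg of sunflower meal.
Minimize 0.67x1 + 0.23x2 + 0.34x3 + 0.3x4 s.t.:
  29.9x1 + 2.2x2 + 2.3x3 + 11.1x4 ≥ 45.9   (lysine)
  468x1 + 100x2 + 84x3 + 289x4 ≥ 618   (crude protein)
  7.1x1 + 2.9x2 + 2.6x3 + 10.1x4 ≥ 11.1   (phosphorus)
  x1, x2, x3, x4 ≥ 0.
The minimum-cost mix takes nothing from sorghum, maize — only soybean meal, sunflower meal. There the lysine and phosphorus constraints are tight.
Optimal quantities: soybean meal = 1.525 kg, sunflower meal = 0.02688 kg.
Hence cost = 0.67·1.525 + 0.3·0.02688 = $1.0298.

$1.03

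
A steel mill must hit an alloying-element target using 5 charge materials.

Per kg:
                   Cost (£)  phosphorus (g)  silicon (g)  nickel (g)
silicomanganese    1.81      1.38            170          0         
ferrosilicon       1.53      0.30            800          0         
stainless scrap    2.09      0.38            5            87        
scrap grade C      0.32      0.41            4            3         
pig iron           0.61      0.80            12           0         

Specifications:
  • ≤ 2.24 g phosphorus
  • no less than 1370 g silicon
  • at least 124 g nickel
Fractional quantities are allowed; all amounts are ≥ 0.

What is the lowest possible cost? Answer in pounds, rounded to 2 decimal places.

£5.59

Set it up as a linear program. Let x1 = kg of silicomanganese, x2 = kg of ferrosilicon, x3 = kg of stainless scrap, x4 = kg of scrap grade C, x5 = kg of pig iron.
min 1.81x1 + 1.53x2 + 2.09x3 + 0.32x4 + 0.61x5 subject to:
  1.38x1 + 0.3x2 + 0.38x3 + 0.41x4 + 0.8x5 ≤ 2.24   (phosphorus)
  170x1 + 800x2 + 5x3 + 4x4 + 12x5 ≥ 1370   (silicon)
  87x3 + 3x4 ≥ 124   (nickel)
  x1, x2, x3, x4, x5 ≥ 0.
The cheapest feasible vertex uses only ferrosilicon, stainless scrap; silicomanganese, scrap grade C, pig iron are not used. There the silicon and nickel constraints are tight.
Solving gives x2 = 1.704, x3 = 1.425.
Total cost: 1.53·1.704 + 2.09·1.425 = 5.5854.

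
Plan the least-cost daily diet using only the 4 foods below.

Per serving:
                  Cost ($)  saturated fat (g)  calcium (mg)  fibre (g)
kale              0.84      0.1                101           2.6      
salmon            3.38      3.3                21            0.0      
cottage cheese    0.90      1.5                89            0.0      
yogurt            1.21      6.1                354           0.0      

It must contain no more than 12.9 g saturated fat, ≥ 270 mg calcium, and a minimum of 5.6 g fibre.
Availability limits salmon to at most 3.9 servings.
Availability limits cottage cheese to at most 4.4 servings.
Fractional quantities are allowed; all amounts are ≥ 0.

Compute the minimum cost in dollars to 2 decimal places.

$1.99

Let x1 = servings of kale, x2 = servings of salmon, x3 = servings of cottage cheese, x4 = servings of yogurt.
Minimize 0.84x1 + 3.38x2 + 0.9x3 + 1.21x4 s.t.:
  0.1x1 + 3.3x2 + 1.5x3 + 6.1x4 ≤ 12.9   (saturated fat)
  101x1 + 21x2 + 89x3 + 354x4 ≥ 270   (calcium)
  2.6x1 ≥ 5.6   (fibre)
  x2 ≤ 3.9
  x3 ≤ 4.4
  x1, x2, x3, x4 ≥ 0.
The cheapest feasible vertex uses only kale, yogurt; salmon, cottage cheese are not used. There the calcium and fibre constraints are tight.
That vertex is x1 = 2.154, x4 = 0.1482.
Hence cost = 0.84·2.154 + 1.21·0.1482 = $1.9887.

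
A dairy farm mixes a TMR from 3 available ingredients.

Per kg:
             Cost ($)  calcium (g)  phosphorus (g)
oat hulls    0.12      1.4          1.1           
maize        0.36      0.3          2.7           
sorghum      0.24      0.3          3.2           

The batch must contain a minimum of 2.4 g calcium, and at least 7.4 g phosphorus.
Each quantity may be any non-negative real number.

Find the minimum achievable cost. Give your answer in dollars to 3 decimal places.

Set it up as a linear program. Let x1 = kg of oat hulls, x2 = kg of maize, x3 = kg of sorghum.
Minimise 0.12x1 + 0.36x2 + 0.24x3 with:
  1.4x1 + 0.3x2 + 0.3x3 ≥ 2.4   (calcium)
  1.1x1 + 2.7x2 + 3.2x3 ≥ 7.4   (phosphorus)
  x1, x2, x3 ≥ 0.
At the optimum only oat hulls, sorghum are positive (maize = 0). The calcium and phosphorus requirements are met with equality.
Solving gives x1 = 1.316, x3 = 1.86.
Cost = 0.12·1.316 + 0.24·1.86 = 0.60432.

$0.604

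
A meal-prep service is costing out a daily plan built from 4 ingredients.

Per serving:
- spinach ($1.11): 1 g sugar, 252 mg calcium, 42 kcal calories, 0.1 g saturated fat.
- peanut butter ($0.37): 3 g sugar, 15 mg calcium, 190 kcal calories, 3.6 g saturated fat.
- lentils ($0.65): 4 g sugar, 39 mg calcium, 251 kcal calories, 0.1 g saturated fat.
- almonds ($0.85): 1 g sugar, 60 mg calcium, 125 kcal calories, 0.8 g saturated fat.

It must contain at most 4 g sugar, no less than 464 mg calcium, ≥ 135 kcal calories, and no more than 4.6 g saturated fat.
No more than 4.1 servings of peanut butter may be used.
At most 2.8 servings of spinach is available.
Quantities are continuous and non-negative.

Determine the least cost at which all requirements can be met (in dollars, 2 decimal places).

$2.14

Set it up as a linear program. Let x1 = servings of spinach, x2 = servings of peanut butter, x3 = servings of lentils, x4 = servings of almonds.
Minimise 1.11x1 + 0.37x2 + 0.65x3 + 0.85x4 subject to:
  1x1 + 3x2 + 4x3 + 1x4 ≤ 4   (sugar)
  252x1 + 15x2 + 39x3 + 60x4 ≥ 464   (calcium)
  42x1 + 190x2 + 251x3 + 125x4 ≥ 135   (calories)
  0.1x1 + 3.6x2 + 0.1x3 + 0.8x4 ≤ 4.6   (saturated fat)
  x2 ≤ 4.1
  x1 ≤ 2.8
  x1, x2, x3, x4 ≥ 0.
The minimum-cost mix takes nothing from lentils, almonds — only spinach, peanut butter. Binding constraints: calcium and calories.
So spinach = 1.823 servings, peanut butter = 0.3076 servings.
Cost = 1.11·1.823 + 0.37·0.3076 = 2.1373.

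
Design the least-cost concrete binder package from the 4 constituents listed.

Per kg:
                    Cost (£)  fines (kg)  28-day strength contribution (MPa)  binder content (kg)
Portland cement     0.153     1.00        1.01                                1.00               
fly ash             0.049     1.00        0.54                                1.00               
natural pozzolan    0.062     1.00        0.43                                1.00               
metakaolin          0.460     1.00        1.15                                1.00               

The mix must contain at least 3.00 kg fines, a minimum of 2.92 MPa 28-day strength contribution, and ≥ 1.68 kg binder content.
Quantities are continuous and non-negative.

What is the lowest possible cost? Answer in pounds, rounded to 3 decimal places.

£0.265

This is a linear program. Let x1 = kg of Portland cement, x2 = kg of fly ash, x3 = kg of natural pozzolan, x4 = kg of metakaolin.
Minimize 0.153x1 + 0.049x2 + 0.062x3 + 0.46x4 with:
  1x1 + 1x2 + 1x3 + 1x4 ≥ 3   (fines)
  1.01x1 + 0.54x2 + 0.43x3 + 1.15x4 ≥ 2.92   (28-day strength contribution)
  1x1 + 1x2 + 1x3 + 1x4 ≥ 1.68   (binder content)
  x1, x2, x3, x4 ≥ 0.
The optimal basis is {fly ash}; Portland cement, natural pozzolan, metakaolin drop out. There the 28-day strength contribution constraint is tight.
That vertex is x2 = 5.407.
Objective = 0.049·5.407 = 0.26494.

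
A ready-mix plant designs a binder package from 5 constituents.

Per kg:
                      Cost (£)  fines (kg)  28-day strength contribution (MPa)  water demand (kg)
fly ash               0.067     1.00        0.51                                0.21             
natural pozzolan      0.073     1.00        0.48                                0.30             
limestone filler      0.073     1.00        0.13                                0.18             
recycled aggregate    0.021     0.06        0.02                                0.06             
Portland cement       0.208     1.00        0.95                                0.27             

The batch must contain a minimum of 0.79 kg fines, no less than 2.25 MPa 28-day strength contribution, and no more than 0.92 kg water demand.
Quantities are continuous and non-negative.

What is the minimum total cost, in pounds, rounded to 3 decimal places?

£0.300

Let x1 = kg of fly ash, x2 = kg of natural pozzolan, x3 = kg of limestone filler, x4 = kg of recycled aggregate, x5 = kg of Portland cement.
Minimise 0.067x1 + 0.073x2 + 0.073x3 + 0.021x4 + 0.208x5 with:
  1x1 + 1x2 + 1x3 + 0.06x4 + 1x5 ≥ 0.79   (fines)
  0.51x1 + 0.48x2 + 0.13x3 + 0.02x4 + 0.95x5 ≥ 2.25   (28-day strength contribution)
  0.21x1 + 0.3x2 + 0.18x3 + 0.06x4 + 0.27x5 ≤ 0.92   (water demand)
  x1, x2, x3, x4, x5 ≥ 0.
At the optimum only fly ash, Portland cement are positive (natural pozzolan, limestone filler, recycled aggregate = 0). There the 28-day strength contribution and water demand constraints are tight.
Solving gives x1 = 4.312, x5 = 0.0534.
Cost = 0.067·4.312 + 0.208·0.0534 = 0.30001.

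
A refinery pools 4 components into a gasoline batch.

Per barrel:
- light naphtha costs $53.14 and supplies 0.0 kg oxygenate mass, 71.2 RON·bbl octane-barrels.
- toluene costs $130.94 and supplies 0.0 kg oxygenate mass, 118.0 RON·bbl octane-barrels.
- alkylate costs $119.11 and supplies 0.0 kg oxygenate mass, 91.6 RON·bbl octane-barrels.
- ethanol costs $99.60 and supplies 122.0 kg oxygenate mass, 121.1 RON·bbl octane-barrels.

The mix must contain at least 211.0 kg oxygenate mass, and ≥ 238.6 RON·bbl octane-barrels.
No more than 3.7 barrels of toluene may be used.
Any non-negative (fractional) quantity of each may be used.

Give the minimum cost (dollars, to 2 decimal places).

Treat it as an LP. Let x1 = barrels of light naphtha, x2 = barrels of toluene, x3 = barrels of alkylate, x4 = barrels of ethanol.
Minimise 53.14x1 + 130.94x2 + 119.11x3 + 99.6x4 subject to:
  122x4 ≥ 211   (oxygenate mass)
  71.2x1 + 118x2 + 91.6x3 + 121.1x4 ≥ 238.6   (octane-barrels)
  x2 ≤ 3.7
  x1, x2, x3, x4 ≥ 0.
The cheapest feasible vertex uses only light naphtha, ethanol; toluene, alkylate are not used. There the oxygenate mass and octane-barrels constraints are tight.
Solving gives x1 = 0.4095, x4 = 1.7295.
Total cost: 53.14·0.4095 + 99.6·1.7295 = 194.0190.

$194.02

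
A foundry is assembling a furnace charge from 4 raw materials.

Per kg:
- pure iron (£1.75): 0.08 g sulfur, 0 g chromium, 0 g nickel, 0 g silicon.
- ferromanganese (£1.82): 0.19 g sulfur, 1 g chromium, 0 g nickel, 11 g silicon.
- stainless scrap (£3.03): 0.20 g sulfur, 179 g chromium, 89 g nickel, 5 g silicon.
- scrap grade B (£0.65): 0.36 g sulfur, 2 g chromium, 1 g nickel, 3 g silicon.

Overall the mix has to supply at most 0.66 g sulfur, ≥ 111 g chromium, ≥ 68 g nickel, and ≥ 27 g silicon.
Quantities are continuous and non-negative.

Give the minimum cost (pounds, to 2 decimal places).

£6.15

Treat it as an LP. Let x1 = kg of pure iron, x2 = kg of ferromanganese, x3 = kg of stainless scrap, x4 = kg of scrap grade B.
Minimise 1.75x1 + 1.82x2 + 3.03x3 + 0.65x4 s.t.:
  0.08x1 + 0.19x2 + 0.2x3 + 0.36x4 ≤ 0.66   (sulfur)
  1x2 + 179x3 + 2x4 ≥ 111   (chromium)
  89x3 + 1x4 ≥ 68   (nickel)
  11x2 + 5x3 + 3x4 ≥ 27   (silicon)
  x1, x2, x3, x4 ≥ 0.
The optimal basis is {ferromanganese, stainless scrap}; pure iron, scrap grade B drop out. Binding constraints: nickel and silicon.
Optimal quantities: ferromanganese = 2.107 kg, stainless scrap = 0.764 kg.
Cost = 1.82·2.107 + 3.03·0.764 = 6.1497.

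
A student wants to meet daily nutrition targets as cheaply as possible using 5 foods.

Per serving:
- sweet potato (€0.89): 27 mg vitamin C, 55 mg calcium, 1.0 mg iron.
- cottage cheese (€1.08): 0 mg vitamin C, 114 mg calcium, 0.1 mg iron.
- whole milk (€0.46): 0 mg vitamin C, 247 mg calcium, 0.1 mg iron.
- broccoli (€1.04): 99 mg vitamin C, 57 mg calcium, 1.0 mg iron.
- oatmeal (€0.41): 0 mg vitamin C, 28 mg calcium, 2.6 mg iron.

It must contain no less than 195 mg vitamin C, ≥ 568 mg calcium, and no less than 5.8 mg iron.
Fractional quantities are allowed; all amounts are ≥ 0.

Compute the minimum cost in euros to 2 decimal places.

€3.40

This is a linear program. Let x1 = servings of sweet potato, x2 = servings of cottage cheese, x3 = servings of whole milk, x4 = servings of broccoli, x5 = servings of oatmeal.
Minimise 0.89x1 + 1.08x2 + 0.46x3 + 1.04x4 + 0.41x5 subject to:
  27x1 + 99x4 ≥ 195   (vitamin C)
  55x1 + 114x2 + 247x3 + 57x4 + 28x5 ≥ 568   (calcium)
  1x1 + 0.1x2 + 0.1x3 + 1x4 + 2.6x5 ≥ 5.8   (iron)
  x1, x2, x3, x4, x5 ≥ 0.
The optimal basis is {whole milk, broccoli, oatmeal}; sweet potato, cottage cheese drop out. There the vitamin C, calcium, iron constraints are tight.
Solving gives x3 = 1.685, x4 = 1.97, x5 = 1.408.
Hence cost = 0.46·1.685 + 1.04·1.97 + 0.41·1.408 = €3.4012.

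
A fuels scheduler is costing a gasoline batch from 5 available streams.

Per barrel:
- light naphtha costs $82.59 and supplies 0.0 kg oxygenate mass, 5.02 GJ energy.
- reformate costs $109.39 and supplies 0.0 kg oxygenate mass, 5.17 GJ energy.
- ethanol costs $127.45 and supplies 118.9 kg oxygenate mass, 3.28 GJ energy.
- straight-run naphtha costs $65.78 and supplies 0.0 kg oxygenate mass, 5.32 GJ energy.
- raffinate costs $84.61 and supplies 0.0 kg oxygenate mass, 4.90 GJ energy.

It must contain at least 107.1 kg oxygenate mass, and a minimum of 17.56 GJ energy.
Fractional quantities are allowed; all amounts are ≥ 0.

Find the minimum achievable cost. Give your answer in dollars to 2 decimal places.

$295.39

Treat it as an LP. Let x1 = barrels of light naphtha, x2 = barrels of reformate, x3 = barrels of ethanol, x4 = barrels of straight-run naphtha, x5 = barrels of raffinate.
min 82.59x1 + 109.39x2 + 127.45x3 + 65.78x4 + 84.61x5 s.t.:
  118.9x3 ≥ 107.1   (oxygenate mass)
  5.02x1 + 5.17x2 + 3.28x3 + 5.32x4 + 4.9x5 ≥ 17.56   (energy)
  x1, x2, x3, x4, x5 ≥ 0.
The minimum-cost mix takes nothing from light naphtha, reformate, raffinate — only ethanol, straight-run naphtha. There the oxygenate mass and energy constraints are tight.
Optimal quantities: ethanol = 0.90076 barrels, straight-run naphtha = 2.7454 barrels.
Total cost: 127.45·0.90076 + 65.78·2.7454 = 295.3943.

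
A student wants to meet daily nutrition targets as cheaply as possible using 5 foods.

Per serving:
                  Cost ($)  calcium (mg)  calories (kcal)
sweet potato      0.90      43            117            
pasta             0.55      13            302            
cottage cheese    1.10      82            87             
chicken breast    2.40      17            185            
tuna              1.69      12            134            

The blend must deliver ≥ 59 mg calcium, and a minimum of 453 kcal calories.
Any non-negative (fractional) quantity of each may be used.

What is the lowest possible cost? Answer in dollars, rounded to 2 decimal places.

$1.30

Let x1 = servings of sweet potato, x2 = servings of pasta, x3 = servings of cottage cheese, x4 = servings of chicken breast, x5 = servings of tuna.
Minimise 0.9x1 + 0.55x2 + 1.1x3 + 2.4x4 + 1.69x5 subject to:
  43x1 + 13x2 + 82x3 + 17x4 + 12x5 ≥ 59   (calcium)
  117x1 + 302x2 + 87x3 + 185x4 + 134x5 ≥ 453   (calories)
  x1, x2, x3, x4, x5 ≥ 0.
The cheapest feasible vertex uses only pasta, cottage cheese; sweet potato, chicken breast, tuna are not used. The calcium and calories requirements are met with equality.
So pasta = 1.355 servings, cottage cheese = 0.5048 servings.
Cost = 0.55·1.355 + 1.1·0.5048 = 1.3005.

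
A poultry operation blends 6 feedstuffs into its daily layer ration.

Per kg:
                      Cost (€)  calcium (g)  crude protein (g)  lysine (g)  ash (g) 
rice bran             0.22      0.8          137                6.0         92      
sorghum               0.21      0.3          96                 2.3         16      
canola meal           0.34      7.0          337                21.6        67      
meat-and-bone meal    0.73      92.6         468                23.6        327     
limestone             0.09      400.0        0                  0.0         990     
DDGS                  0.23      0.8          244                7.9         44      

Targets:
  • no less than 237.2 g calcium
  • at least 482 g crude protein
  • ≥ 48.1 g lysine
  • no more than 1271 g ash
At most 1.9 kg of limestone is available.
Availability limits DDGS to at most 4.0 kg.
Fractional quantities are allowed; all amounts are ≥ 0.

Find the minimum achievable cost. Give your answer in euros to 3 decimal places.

€0.807

This is a linear program. Let x1 = kg of rice bran, x2 = kg of sorghum, x3 = kg of canola meal, x4 = kg of meat-and-bone meal, x5 = kg of limestone, x6 = kg of DDGS.
min 0.22x1 + 0.21x2 + 0.34x3 + 0.73x4 + 0.09x5 + 0.23x6 s.t.:
  0.8x1 + 0.3x2 + 7x3 + 92.6x4 + 400x5 + 0.8x6 ≥ 237.2   (calcium)
  137x1 + 96x2 + 337x3 + 468x4 + 244x6 ≥ 482   (crude protein)
  6x1 + 2.3x2 + 21.6x3 + 23.6x4 + 7.9x6 ≥ 48.1   (lysine)
  92x1 + 16x2 + 67x3 + 327x4 + 990x5 + 44x6 ≤ 1271   (ash)
  x5 ≤ 1.9
  x6 ≤ 4
  x1, x2, x3, x4, x5, x6 ≥ 0.
The minimum-cost mix takes nothing from rice bran, sorghum, meat-and-bone meal, DDGS — only canola meal, limestone. Binding constraints: calcium and lysine.
So canola meal = 2.227 kg, limestone = 0.554 kg.
Hence cost = 0.34·2.227 + 0.09·0.554 = €0.80704.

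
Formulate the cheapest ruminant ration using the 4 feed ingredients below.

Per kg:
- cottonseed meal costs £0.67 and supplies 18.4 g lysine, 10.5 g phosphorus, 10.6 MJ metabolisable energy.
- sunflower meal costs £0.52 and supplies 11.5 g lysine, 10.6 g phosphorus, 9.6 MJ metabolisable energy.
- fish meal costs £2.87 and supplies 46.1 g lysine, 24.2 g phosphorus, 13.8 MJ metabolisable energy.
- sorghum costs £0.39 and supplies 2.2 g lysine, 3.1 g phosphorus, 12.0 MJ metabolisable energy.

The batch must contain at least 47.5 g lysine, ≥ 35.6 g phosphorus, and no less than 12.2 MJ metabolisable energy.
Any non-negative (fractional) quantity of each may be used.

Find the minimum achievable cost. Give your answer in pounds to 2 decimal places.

Set it up as a linear program. Let x1 = kg of cottonseed meal, x2 = kg of sunflower meal, x3 = kg of fish meal, x4 = kg of sorghum.
min 0.67x1 + 0.52x2 + 2.87x3 + 0.39x4 with:
  18.4x1 + 11.5x2 + 46.1x3 + 2.2x4 ≥ 47.5   (lysine)
  10.5x1 + 10.6x2 + 24.2x3 + 3.1x4 ≥ 35.6   (phosphorus)
  10.6x1 + 9.6x2 + 13.8x3 + 12x4 ≥ 12.2   (metabolisable energy)
  x1, x2, x3, x4 ≥ 0.
At the optimum only cottonseed meal, sunflower meal are positive (fish meal, sorghum = 0). The lysine and phosphorus requirements are met with equality.
That vertex is x1 = 1.267, x2 = 2.104.
Cost = 0.67·1.267 + 0.52·2.104 = 1.9430.

£1.94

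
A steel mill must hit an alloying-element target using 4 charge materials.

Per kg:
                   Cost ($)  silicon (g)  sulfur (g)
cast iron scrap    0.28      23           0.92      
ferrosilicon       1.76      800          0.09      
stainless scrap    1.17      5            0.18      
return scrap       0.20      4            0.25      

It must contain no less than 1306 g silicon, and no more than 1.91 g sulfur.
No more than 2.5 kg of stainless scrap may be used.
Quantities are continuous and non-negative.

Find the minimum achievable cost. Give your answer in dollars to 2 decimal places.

Let x1 = kg of cast iron scrap, x2 = kg of ferrosilicon, x3 = kg of stainless scrap, x4 = kg of return scrap.
Minimize 0.28x1 + 1.76x2 + 1.17x3 + 0.2x4 s.t.:
  23x1 + 800x2 + 5x3 + 4x4 ≥ 1306   (silicon)
  0.92x1 + 0.09x2 + 0.18x3 + 0.25x4 ≤ 1.91   (sulfur)
  x3 ≤ 2.5
  x1, x2, x3, x4 ≥ 0.
The optimal basis is {ferrosilicon}; cast iron scrap, stainless scrap, return scrap drop out. The silicon requirement is met with equality.
Optimal quantities: ferrosilicon = 1.633 kg.
Cost = 1.76·1.633 = 2.8741.

$2.87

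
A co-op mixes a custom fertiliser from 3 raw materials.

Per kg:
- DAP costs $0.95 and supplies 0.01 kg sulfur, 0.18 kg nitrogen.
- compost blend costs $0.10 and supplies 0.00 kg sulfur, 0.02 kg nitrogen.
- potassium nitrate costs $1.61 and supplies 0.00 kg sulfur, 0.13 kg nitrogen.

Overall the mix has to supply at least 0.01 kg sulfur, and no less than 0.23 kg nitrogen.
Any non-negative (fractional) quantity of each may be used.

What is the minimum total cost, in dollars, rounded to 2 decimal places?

Let x1 = kg of DAP, x2 = kg of compost blend, x3 = kg of potassium nitrate.
Minimize 0.95x1 + 0.1x2 + 1.61x3 with:
  0.01x1 ≥ 0.01   (sulfur)
  0.18x1 + 0.02x2 + 0.13x3 ≥ 0.23   (nitrogen)
  x1, x2, x3 ≥ 0.
The optimal basis is {DAP, compost blend}; potassium nitrate drops out. Binding constraints: sulfur and nitrogen.
Solving gives x1 = 1, x2 = 2.5.
Hence cost = 0.95·1 + 0.1·2.5 = $1.2000.

$1.20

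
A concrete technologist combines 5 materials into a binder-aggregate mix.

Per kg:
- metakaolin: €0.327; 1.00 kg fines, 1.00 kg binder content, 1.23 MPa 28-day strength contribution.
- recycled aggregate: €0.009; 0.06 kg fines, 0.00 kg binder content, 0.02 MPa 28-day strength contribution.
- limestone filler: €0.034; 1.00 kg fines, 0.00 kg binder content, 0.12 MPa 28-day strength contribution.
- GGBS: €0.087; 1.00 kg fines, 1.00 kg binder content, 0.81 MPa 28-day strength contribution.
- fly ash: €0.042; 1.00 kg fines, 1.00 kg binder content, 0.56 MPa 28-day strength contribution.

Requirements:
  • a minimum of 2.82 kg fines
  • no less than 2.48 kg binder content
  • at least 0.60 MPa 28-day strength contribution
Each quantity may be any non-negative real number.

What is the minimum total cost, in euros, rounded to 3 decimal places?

€0.116

Set it up as a linear program. Let x1 = kg of metakaolin, x2 = kg of recycled aggregate, x3 = kg of limestone filler, x4 = kg of GGBS, x5 = kg of fly ash.
min 0.327x1 + 0.009x2 + 0.034x3 + 0.087x4 + 0.042x5 subject to:
  1x1 + 0.06x2 + 1x3 + 1x4 + 1x5 ≥ 2.82   (fines)
  1x1 + 1x4 + 1x5 ≥ 2.48   (binder content)
  1.23x1 + 0.02x2 + 0.12x3 + 0.81x4 + 0.56x5 ≥ 0.6   (28-day strength contribution)
  x1, x2, x3, x4, x5 ≥ 0.
The cheapest feasible vertex uses only limestone filler, fly ash; metakaolin, recycled aggregate, GGBS are not used. Binding constraints: fines and binder content.
So limestone filler = 0.34 kg, fly ash = 2.48 kg.
Cost = 0.034·0.34 + 0.042·2.48 = 0.11572.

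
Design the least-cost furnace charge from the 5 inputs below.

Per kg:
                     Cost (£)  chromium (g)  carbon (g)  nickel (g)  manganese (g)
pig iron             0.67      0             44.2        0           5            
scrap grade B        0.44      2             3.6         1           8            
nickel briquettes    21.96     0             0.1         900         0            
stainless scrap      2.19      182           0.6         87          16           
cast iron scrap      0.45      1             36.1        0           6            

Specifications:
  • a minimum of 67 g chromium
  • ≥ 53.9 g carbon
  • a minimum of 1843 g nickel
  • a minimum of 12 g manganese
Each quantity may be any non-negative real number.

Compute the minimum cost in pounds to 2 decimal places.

£45.66

This is a linear program. Let x1 = kg of pig iron, x2 = kg of scrap grade B, x3 = kg of nickel briquettes, x4 = kg of stainless scrap, x5 = kg of cast iron scrap.
Minimize 0.67x1 + 0.44x2 + 21.96x3 + 2.19x4 + 0.45x5 s.t.:
  2x2 + 182x4 + 1x5 ≥ 67   (chromium)
  44.2x1 + 3.6x2 + 0.1x3 + 0.6x4 + 36.1x5 ≥ 53.9   (carbon)
  1x2 + 900x3 + 87x4 ≥ 1843   (nickel)
  5x1 + 8x2 + 16x4 + 6x5 ≥ 12   (manganese)
  x1, x2, x3, x4, x5 ≥ 0.
The minimum-cost mix takes nothing from pig iron, scrap grade B — only nickel briquettes, stainless scrap, cast iron scrap. Binding constraints: chromium, carbon, nickel.
So nickel briquettes = 2.013 kg, stainless scrap = 0.36 kg, cast iron scrap = 1.482 kg.
Hence cost = 21.96·2.013 + 2.19·0.36 + 0.45·1.482 = £45.6608.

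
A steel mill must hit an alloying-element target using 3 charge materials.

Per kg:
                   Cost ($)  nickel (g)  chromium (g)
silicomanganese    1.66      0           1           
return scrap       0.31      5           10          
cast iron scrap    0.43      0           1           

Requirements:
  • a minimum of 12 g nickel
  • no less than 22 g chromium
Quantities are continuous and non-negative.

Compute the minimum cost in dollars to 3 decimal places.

Treat it as an LP. Let x1 = kg of silicomanganese, x2 = kg of return scrap, x3 = kg of cast iron scrap.
Minimize 1.66x1 + 0.31x2 + 0.43x3 subject to:
  5x2 ≥ 12   (nickel)
  1x1 + 10x2 + 1x3 ≥ 22   (chromium)
  x1, x2, x3 ≥ 0.
The cheapest feasible vertex uses only return scrap; silicomanganese, cast iron scrap are not used. Binding constraint: nickel.
That vertex is x2 = 2.4.
Objective = 0.31·2.4 = 0.74400.

$0.744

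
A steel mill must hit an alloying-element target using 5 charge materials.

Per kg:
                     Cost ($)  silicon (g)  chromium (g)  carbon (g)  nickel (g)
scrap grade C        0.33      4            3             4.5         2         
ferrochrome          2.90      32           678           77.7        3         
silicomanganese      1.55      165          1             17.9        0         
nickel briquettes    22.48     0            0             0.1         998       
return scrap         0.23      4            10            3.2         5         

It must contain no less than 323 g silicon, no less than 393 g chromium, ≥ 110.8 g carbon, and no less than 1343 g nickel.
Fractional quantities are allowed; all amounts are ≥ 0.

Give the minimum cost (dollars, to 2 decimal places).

Treat it as an LP. Let x1 = kg of scrap grade C, x2 = kg of ferrochrome, x3 = kg of silicomanganese, x4 = kg of nickel briquettes, x5 = kg of return scrap.
Minimise 0.33x1 + 2.9x2 + 1.55x3 + 22.48x4 + 0.23x5 subject to:
  4x1 + 32x2 + 165x3 + 4x5 ≥ 323   (silicon)
  3x1 + 678x2 + 1x3 + 10x5 ≥ 393   (chromium)
  4.5x1 + 77.7x2 + 17.9x3 + 0.1x4 + 3.2x5 ≥ 110.8   (carbon)
  2x1 + 3x2 + 998x4 + 5x5 ≥ 1343   (nickel)
  x1, x2, x3, x4, x5 ≥ 0.
The optimal basis is {ferrochrome, silicomanganese, nickel briquettes, return scrap}; scrap grade C drops out. The silicon, chromium, carbon, nickel requirements are met with equality.
Optimal quantities: ferrochrome = 0.28838 kg, silicomanganese = 1.4264 kg, nickel briquettes = 1.2466 kg, return scrap = 19.605 kg.
Hence cost = 2.9·0.28838 + 1.55·1.4264 + 22.48·1.2466 + 0.23·19.605 = $35.5799.

$35.58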